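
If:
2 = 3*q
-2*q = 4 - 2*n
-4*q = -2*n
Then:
No Solution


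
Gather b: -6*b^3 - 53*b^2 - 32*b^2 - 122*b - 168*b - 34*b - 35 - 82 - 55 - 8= -6*b^3 - 85*b^2 - 324*b - 180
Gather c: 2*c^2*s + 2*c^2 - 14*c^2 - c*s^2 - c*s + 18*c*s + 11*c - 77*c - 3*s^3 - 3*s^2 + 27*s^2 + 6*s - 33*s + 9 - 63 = c^2*(2*s - 12) + c*(-s^2 + 17*s - 66) - 3*s^3 + 24*s^2 - 27*s - 54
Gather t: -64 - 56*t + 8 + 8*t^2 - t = 8*t^2 - 57*t - 56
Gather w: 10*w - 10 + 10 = 10*w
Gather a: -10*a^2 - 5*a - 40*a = -10*a^2 - 45*a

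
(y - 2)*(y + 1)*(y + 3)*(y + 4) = y^4 + 6*y^3 + 3*y^2 - 26*y - 24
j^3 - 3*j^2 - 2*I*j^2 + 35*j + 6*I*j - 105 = (j - 3)*(j - 7*I)*(j + 5*I)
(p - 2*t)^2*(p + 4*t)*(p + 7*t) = p^4 + 7*p^3*t - 12*p^2*t^2 - 68*p*t^3 + 112*t^4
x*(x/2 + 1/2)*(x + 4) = x^3/2 + 5*x^2/2 + 2*x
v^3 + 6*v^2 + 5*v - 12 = (v - 1)*(v + 3)*(v + 4)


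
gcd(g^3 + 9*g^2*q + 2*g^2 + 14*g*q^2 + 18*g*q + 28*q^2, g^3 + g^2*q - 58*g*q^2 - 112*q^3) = g^2 + 9*g*q + 14*q^2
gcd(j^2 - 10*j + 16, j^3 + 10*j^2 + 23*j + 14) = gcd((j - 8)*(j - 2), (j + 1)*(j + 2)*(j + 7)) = 1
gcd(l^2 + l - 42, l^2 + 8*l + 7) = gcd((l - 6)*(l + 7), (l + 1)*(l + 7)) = l + 7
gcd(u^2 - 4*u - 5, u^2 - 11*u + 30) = u - 5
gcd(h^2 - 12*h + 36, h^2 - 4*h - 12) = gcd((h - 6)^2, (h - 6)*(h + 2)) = h - 6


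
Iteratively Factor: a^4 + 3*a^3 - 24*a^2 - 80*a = (a - 5)*(a^3 + 8*a^2 + 16*a) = a*(a - 5)*(a^2 + 8*a + 16) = a*(a - 5)*(a + 4)*(a + 4)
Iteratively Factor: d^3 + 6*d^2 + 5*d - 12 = (d + 3)*(d^2 + 3*d - 4) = (d + 3)*(d + 4)*(d - 1)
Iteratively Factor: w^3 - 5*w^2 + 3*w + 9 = (w + 1)*(w^2 - 6*w + 9) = (w - 3)*(w + 1)*(w - 3)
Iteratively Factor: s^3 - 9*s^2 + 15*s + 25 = (s - 5)*(s^2 - 4*s - 5) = (s - 5)^2*(s + 1)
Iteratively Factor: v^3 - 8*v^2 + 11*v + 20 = (v + 1)*(v^2 - 9*v + 20) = (v - 4)*(v + 1)*(v - 5)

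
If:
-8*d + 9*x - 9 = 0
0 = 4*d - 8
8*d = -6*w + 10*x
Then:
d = 2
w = 53/27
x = 25/9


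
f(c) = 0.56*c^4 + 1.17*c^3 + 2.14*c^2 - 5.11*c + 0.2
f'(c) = 2.24*c^3 + 3.51*c^2 + 4.28*c - 5.11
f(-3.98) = 121.19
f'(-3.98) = -107.76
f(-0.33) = 2.08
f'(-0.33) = -6.22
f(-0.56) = 3.58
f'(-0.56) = -6.80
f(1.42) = 2.89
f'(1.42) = 14.46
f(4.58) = 380.50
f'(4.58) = 303.32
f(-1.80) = 15.39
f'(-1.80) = -14.51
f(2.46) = 38.51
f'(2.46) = 60.01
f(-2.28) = 24.24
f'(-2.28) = -23.17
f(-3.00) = 48.56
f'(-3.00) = -46.84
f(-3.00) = 48.56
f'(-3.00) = -46.84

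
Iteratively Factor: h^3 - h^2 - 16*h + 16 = (h - 1)*(h^2 - 16) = (h - 4)*(h - 1)*(h + 4)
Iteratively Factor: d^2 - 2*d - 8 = (d - 4)*(d + 2)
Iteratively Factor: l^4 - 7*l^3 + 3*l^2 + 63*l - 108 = (l - 4)*(l^3 - 3*l^2 - 9*l + 27) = (l - 4)*(l - 3)*(l^2 - 9) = (l - 4)*(l - 3)^2*(l + 3)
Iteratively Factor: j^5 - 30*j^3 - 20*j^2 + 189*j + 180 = (j - 5)*(j^4 + 5*j^3 - 5*j^2 - 45*j - 36) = (j - 5)*(j + 4)*(j^3 + j^2 - 9*j - 9) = (j - 5)*(j + 3)*(j + 4)*(j^2 - 2*j - 3) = (j - 5)*(j + 1)*(j + 3)*(j + 4)*(j - 3)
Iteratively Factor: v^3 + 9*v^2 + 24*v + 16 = (v + 4)*(v^2 + 5*v + 4) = (v + 1)*(v + 4)*(v + 4)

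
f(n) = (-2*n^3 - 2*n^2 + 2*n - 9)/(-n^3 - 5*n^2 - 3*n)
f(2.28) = 0.86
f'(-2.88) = 3.86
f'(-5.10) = 10.72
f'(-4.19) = 530.76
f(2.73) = 0.90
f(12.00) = 1.50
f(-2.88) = -1.84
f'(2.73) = 0.10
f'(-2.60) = 3.06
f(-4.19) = -57.33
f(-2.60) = -0.88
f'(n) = (-6*n^2 - 4*n + 2)/(-n^3 - 5*n^2 - 3*n) + (3*n^2 + 10*n + 3)*(-2*n^3 - 2*n^2 + 2*n - 9)/(-n^3 - 5*n^2 - 3*n)^2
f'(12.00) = 0.03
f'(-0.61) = 551.30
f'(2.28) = 0.06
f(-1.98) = 0.89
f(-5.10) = 10.84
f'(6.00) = 0.08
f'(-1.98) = 3.07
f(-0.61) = -53.49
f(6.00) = 1.21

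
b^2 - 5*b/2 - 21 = (b - 6)*(b + 7/2)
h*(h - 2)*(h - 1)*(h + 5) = h^4 + 2*h^3 - 13*h^2 + 10*h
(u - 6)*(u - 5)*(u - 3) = u^3 - 14*u^2 + 63*u - 90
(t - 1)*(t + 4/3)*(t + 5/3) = t^3 + 2*t^2 - 7*t/9 - 20/9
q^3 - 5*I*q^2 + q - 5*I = (q - 5*I)*(q - I)*(q + I)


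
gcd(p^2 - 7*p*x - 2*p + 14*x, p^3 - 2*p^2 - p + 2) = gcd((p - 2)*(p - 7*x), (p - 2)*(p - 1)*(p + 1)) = p - 2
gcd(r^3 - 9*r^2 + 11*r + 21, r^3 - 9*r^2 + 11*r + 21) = r^3 - 9*r^2 + 11*r + 21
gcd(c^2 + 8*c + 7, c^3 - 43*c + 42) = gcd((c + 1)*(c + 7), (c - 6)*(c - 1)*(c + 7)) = c + 7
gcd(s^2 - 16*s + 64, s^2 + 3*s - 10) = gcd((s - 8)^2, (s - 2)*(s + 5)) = 1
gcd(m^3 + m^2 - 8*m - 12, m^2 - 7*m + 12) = m - 3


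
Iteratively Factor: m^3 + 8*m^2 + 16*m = (m + 4)*(m^2 + 4*m) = m*(m + 4)*(m + 4)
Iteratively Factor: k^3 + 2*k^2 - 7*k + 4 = (k + 4)*(k^2 - 2*k + 1) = (k - 1)*(k + 4)*(k - 1)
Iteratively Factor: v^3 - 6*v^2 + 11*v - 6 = (v - 3)*(v^2 - 3*v + 2) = (v - 3)*(v - 2)*(v - 1)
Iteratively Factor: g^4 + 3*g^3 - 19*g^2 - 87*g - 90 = (g + 3)*(g^3 - 19*g - 30) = (g - 5)*(g + 3)*(g^2 + 5*g + 6) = (g - 5)*(g + 3)^2*(g + 2)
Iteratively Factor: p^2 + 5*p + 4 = (p + 4)*(p + 1)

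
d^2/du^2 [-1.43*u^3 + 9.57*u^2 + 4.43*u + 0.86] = 19.14 - 8.58*u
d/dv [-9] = 0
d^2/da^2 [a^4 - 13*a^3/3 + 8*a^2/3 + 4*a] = 12*a^2 - 26*a + 16/3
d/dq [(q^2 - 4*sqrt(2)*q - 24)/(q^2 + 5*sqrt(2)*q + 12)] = 9*(sqrt(2)*q^2 + 8*q + 8*sqrt(2))/(q^4 + 10*sqrt(2)*q^3 + 74*q^2 + 120*sqrt(2)*q + 144)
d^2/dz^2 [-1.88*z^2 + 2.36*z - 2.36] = -3.76000000000000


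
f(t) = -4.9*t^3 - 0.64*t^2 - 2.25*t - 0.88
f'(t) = -14.7*t^2 - 1.28*t - 2.25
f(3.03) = -149.88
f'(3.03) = -141.09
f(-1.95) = 37.41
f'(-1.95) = -55.65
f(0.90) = -7.00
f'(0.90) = -15.31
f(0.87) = -6.55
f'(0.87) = -14.49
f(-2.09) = 45.76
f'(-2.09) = -63.79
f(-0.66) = 1.73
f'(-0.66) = -7.81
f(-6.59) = 1388.49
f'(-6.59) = -632.21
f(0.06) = -1.02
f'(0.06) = -2.38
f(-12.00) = 8401.16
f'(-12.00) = -2103.69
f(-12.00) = 8401.16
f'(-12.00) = -2103.69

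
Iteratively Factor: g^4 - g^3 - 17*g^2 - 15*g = (g + 3)*(g^3 - 4*g^2 - 5*g) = (g + 1)*(g + 3)*(g^2 - 5*g) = g*(g + 1)*(g + 3)*(g - 5)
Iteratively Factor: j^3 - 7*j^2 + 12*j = (j - 4)*(j^2 - 3*j) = (j - 4)*(j - 3)*(j)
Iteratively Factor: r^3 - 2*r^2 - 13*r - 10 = (r + 1)*(r^2 - 3*r - 10) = (r + 1)*(r + 2)*(r - 5)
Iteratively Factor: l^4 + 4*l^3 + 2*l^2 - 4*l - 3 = (l + 1)*(l^3 + 3*l^2 - l - 3) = (l + 1)^2*(l^2 + 2*l - 3) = (l - 1)*(l + 1)^2*(l + 3)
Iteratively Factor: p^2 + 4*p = (p)*(p + 4)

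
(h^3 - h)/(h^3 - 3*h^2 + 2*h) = (h + 1)/(h - 2)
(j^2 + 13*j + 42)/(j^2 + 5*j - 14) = (j + 6)/(j - 2)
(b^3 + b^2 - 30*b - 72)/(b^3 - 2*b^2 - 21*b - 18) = (b + 4)/(b + 1)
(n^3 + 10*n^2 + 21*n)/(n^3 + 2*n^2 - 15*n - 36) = n*(n + 7)/(n^2 - n - 12)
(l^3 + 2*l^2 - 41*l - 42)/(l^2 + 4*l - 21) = (l^2 - 5*l - 6)/(l - 3)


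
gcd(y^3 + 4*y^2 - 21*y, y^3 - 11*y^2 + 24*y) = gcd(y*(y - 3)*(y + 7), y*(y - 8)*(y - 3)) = y^2 - 3*y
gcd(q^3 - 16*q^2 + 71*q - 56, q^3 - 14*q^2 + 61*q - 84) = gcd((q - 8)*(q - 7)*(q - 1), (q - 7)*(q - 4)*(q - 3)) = q - 7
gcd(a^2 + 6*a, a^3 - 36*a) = a^2 + 6*a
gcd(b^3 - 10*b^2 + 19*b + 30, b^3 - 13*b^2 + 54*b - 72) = b - 6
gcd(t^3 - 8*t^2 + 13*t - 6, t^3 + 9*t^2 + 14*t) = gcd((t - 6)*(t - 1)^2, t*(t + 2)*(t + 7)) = 1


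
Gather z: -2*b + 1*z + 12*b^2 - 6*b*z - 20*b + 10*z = 12*b^2 - 22*b + z*(11 - 6*b)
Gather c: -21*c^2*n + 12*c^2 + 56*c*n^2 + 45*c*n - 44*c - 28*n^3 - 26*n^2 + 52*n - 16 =c^2*(12 - 21*n) + c*(56*n^2 + 45*n - 44) - 28*n^3 - 26*n^2 + 52*n - 16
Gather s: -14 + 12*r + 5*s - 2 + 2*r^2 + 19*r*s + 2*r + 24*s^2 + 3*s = 2*r^2 + 14*r + 24*s^2 + s*(19*r + 8) - 16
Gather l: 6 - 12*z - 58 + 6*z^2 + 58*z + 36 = 6*z^2 + 46*z - 16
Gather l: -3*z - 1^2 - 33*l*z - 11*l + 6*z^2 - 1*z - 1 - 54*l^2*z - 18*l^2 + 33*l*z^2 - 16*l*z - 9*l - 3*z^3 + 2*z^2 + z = l^2*(-54*z - 18) + l*(33*z^2 - 49*z - 20) - 3*z^3 + 8*z^2 - 3*z - 2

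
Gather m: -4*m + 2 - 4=-4*m - 2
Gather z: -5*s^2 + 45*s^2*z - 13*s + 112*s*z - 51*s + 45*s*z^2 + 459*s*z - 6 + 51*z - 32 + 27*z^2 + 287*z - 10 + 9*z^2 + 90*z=-5*s^2 - 64*s + z^2*(45*s + 36) + z*(45*s^2 + 571*s + 428) - 48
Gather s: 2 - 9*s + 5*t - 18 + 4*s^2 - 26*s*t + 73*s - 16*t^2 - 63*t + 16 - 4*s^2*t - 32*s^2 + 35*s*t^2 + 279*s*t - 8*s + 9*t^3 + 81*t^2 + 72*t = s^2*(-4*t - 28) + s*(35*t^2 + 253*t + 56) + 9*t^3 + 65*t^2 + 14*t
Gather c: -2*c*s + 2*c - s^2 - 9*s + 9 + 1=c*(2 - 2*s) - s^2 - 9*s + 10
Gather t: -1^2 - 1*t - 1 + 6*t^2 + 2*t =6*t^2 + t - 2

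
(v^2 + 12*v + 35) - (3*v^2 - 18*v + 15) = -2*v^2 + 30*v + 20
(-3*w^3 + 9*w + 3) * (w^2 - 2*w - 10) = -3*w^5 + 6*w^4 + 39*w^3 - 15*w^2 - 96*w - 30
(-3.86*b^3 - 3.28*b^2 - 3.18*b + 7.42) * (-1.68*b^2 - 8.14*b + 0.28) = 6.4848*b^5 + 36.9308*b^4 + 30.9608*b^3 + 12.5012*b^2 - 61.2892*b + 2.0776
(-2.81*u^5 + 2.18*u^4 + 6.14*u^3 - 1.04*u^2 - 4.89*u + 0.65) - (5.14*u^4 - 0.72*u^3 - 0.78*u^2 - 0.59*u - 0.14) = -2.81*u^5 - 2.96*u^4 + 6.86*u^3 - 0.26*u^2 - 4.3*u + 0.79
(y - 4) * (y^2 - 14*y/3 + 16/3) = y^3 - 26*y^2/3 + 24*y - 64/3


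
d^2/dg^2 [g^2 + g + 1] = 2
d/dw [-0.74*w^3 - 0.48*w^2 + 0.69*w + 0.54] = -2.22*w^2 - 0.96*w + 0.69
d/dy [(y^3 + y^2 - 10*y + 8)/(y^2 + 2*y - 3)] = (y^2 + 6*y + 14)/(y^2 + 6*y + 9)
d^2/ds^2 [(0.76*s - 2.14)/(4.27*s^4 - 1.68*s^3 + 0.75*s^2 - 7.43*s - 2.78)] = (166.284048*s^7 - 867.599096*s^6 + 488.018664*s^5 - 56.914116*s^4 + 477.032688*s^3 - 514.927572*s^2 + 141.026436*s - 276.59698)/(77.854483*s^12 - 91.893816*s^11 + 77.178969*s^10 - 443.434173*s^9 + 181.292727*s^8 - 88.858098*s^7 + 686.810928*s^6 + 259.437327*s^5 + 10.314147*s^4 - 356.174243*s^3 - 443.019966*s^2 - 172.266036*s - 21.484952)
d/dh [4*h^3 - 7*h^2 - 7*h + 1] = 12*h^2 - 14*h - 7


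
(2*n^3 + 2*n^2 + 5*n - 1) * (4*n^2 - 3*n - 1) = 8*n^5 + 2*n^4 + 12*n^3 - 21*n^2 - 2*n + 1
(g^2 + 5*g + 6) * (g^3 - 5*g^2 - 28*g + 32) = g^5 - 47*g^3 - 138*g^2 - 8*g + 192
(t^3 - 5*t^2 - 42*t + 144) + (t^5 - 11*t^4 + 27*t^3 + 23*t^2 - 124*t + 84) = t^5 - 11*t^4 + 28*t^3 + 18*t^2 - 166*t + 228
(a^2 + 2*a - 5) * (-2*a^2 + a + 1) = -2*a^4 - 3*a^3 + 13*a^2 - 3*a - 5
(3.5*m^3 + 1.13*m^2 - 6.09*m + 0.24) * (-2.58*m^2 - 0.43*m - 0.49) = -9.03*m^5 - 4.4204*m^4 + 13.5113*m^3 + 1.4458*m^2 + 2.8809*m - 0.1176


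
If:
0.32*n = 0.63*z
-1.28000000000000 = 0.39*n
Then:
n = -3.28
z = -1.67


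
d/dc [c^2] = 2*c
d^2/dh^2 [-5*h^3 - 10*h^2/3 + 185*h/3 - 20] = -30*h - 20/3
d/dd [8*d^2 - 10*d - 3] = 16*d - 10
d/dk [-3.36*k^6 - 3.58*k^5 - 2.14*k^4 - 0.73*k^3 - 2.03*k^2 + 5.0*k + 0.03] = -20.16*k^5 - 17.9*k^4 - 8.56*k^3 - 2.19*k^2 - 4.06*k + 5.0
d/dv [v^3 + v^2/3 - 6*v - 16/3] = 3*v^2 + 2*v/3 - 6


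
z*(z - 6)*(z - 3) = z^3 - 9*z^2 + 18*z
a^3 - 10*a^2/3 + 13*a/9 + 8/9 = (a - 8/3)*(a - 1)*(a + 1/3)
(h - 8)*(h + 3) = h^2 - 5*h - 24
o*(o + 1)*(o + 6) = o^3 + 7*o^2 + 6*o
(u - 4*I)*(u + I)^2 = u^3 - 2*I*u^2 + 7*u + 4*I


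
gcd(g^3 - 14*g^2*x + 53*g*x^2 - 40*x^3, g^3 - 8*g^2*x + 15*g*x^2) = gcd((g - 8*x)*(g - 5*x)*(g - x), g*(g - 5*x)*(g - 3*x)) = -g + 5*x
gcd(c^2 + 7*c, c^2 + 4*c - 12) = 1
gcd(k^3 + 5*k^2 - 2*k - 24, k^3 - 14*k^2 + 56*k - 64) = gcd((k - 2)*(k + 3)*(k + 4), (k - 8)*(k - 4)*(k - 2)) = k - 2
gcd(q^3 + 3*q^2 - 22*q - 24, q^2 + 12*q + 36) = q + 6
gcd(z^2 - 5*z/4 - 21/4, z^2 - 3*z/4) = 1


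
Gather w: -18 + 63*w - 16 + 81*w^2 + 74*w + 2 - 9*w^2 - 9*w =72*w^2 + 128*w - 32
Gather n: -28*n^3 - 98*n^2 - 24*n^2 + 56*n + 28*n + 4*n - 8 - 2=-28*n^3 - 122*n^2 + 88*n - 10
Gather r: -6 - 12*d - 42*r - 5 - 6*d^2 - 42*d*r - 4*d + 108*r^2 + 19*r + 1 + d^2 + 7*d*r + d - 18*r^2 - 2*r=-5*d^2 - 15*d + 90*r^2 + r*(-35*d - 25) - 10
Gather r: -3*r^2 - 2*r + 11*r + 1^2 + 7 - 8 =-3*r^2 + 9*r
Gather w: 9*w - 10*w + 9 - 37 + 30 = 2 - w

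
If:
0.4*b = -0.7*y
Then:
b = -1.75*y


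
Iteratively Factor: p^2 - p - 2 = (p - 2)*(p + 1)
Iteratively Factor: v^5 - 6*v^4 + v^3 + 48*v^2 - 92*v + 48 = (v - 1)*(v^4 - 5*v^3 - 4*v^2 + 44*v - 48) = (v - 2)*(v - 1)*(v^3 - 3*v^2 - 10*v + 24) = (v - 2)^2*(v - 1)*(v^2 - v - 12) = (v - 4)*(v - 2)^2*(v - 1)*(v + 3)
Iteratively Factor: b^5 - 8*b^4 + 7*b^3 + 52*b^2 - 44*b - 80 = (b + 2)*(b^4 - 10*b^3 + 27*b^2 - 2*b - 40) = (b - 2)*(b + 2)*(b^3 - 8*b^2 + 11*b + 20) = (b - 4)*(b - 2)*(b + 2)*(b^2 - 4*b - 5) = (b - 5)*(b - 4)*(b - 2)*(b + 2)*(b + 1)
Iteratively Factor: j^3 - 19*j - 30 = (j - 5)*(j^2 + 5*j + 6) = (j - 5)*(j + 3)*(j + 2)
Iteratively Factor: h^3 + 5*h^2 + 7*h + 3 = (h + 1)*(h^2 + 4*h + 3) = (h + 1)*(h + 3)*(h + 1)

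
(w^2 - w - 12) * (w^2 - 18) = w^4 - w^3 - 30*w^2 + 18*w + 216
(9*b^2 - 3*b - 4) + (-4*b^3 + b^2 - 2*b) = -4*b^3 + 10*b^2 - 5*b - 4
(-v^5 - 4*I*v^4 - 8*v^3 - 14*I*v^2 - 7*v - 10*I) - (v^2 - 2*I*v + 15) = -v^5 - 4*I*v^4 - 8*v^3 - v^2 - 14*I*v^2 - 7*v + 2*I*v - 15 - 10*I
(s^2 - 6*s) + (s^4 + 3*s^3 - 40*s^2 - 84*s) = s^4 + 3*s^3 - 39*s^2 - 90*s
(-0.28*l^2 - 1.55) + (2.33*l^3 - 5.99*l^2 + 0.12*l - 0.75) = 2.33*l^3 - 6.27*l^2 + 0.12*l - 2.3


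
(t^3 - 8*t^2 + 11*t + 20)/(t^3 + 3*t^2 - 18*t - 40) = (t^2 - 4*t - 5)/(t^2 + 7*t + 10)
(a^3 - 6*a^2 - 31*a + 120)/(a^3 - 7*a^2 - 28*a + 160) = (a - 3)/(a - 4)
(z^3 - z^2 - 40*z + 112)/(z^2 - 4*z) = z + 3 - 28/z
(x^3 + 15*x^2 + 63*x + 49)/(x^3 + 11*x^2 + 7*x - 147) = (x + 1)/(x - 3)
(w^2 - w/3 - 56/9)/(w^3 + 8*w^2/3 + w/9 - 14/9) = (3*w - 8)/(3*w^2 + w - 2)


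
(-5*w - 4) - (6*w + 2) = -11*w - 6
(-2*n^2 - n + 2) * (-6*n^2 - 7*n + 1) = 12*n^4 + 20*n^3 - 7*n^2 - 15*n + 2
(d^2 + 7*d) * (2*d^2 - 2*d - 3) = 2*d^4 + 12*d^3 - 17*d^2 - 21*d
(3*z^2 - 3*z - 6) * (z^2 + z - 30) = 3*z^4 - 99*z^2 + 84*z + 180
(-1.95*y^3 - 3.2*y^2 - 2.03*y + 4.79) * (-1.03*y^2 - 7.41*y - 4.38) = 2.0085*y^5 + 17.7455*y^4 + 34.3439*y^3 + 24.1246*y^2 - 26.6025*y - 20.9802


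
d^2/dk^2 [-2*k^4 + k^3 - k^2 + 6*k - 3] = -24*k^2 + 6*k - 2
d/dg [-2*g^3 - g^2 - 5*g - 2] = -6*g^2 - 2*g - 5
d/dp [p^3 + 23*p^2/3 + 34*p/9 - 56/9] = 3*p^2 + 46*p/3 + 34/9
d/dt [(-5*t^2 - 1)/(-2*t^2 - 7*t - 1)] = (35*t^2 + 6*t - 7)/(4*t^4 + 28*t^3 + 53*t^2 + 14*t + 1)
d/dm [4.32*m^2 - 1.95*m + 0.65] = 8.64*m - 1.95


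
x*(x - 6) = x^2 - 6*x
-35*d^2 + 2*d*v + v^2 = (-5*d + v)*(7*d + v)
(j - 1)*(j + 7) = j^2 + 6*j - 7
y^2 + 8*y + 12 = (y + 2)*(y + 6)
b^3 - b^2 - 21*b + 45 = (b - 3)^2*(b + 5)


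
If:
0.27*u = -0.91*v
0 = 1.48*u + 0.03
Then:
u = -0.02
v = 0.01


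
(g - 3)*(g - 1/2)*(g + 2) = g^3 - 3*g^2/2 - 11*g/2 + 3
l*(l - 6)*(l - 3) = l^3 - 9*l^2 + 18*l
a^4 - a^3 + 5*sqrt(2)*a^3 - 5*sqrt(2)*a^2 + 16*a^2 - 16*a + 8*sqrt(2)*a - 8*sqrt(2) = (a - 1)*(a + sqrt(2))*(a + 2*sqrt(2))^2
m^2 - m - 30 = (m - 6)*(m + 5)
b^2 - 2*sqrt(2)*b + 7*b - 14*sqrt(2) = (b + 7)*(b - 2*sqrt(2))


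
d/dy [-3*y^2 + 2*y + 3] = 2 - 6*y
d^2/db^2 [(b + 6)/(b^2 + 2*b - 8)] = 2*(4*(b + 1)^2*(b + 6) - (3*b + 8)*(b^2 + 2*b - 8))/(b^2 + 2*b - 8)^3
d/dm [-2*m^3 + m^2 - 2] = 2*m*(1 - 3*m)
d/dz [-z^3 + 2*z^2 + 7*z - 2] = -3*z^2 + 4*z + 7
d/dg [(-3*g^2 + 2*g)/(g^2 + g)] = -5/(g^2 + 2*g + 1)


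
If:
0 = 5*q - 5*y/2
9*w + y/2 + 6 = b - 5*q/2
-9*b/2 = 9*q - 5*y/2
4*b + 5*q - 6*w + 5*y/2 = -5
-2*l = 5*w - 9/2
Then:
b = 216/253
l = 2084/759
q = -243/253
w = -301/1518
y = -486/253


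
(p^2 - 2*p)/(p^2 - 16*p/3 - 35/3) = 3*p*(2 - p)/(-3*p^2 + 16*p + 35)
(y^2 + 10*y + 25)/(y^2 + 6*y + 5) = (y + 5)/(y + 1)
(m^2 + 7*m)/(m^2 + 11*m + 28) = m/(m + 4)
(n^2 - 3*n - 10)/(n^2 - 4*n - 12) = (n - 5)/(n - 6)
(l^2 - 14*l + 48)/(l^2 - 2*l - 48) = (l - 6)/(l + 6)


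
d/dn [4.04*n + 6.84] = 4.04000000000000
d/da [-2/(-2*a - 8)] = -1/(a + 4)^2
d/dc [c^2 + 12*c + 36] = 2*c + 12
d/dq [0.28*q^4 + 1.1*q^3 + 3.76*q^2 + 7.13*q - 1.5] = 1.12*q^3 + 3.3*q^2 + 7.52*q + 7.13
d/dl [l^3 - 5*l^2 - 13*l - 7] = 3*l^2 - 10*l - 13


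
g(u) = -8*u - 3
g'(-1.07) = -8.00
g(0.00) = -3.00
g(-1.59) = 9.72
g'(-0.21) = -8.00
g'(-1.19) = -8.00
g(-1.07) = 5.56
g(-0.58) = 1.64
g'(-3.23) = -8.00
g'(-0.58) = -8.00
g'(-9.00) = -8.00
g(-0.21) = -1.32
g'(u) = -8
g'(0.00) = -8.00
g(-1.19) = 6.52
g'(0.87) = -8.00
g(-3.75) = 27.00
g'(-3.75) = -8.00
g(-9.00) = 69.00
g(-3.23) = 22.84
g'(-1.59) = -8.00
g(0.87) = -9.96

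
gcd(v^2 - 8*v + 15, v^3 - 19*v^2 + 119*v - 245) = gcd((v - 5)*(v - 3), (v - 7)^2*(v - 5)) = v - 5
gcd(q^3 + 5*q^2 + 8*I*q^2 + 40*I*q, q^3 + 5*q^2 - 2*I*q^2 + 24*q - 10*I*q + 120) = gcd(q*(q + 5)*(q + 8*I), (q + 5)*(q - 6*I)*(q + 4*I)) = q + 5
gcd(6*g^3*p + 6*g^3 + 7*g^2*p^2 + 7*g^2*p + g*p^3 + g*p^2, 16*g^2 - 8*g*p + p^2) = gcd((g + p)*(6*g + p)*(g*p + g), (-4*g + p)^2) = 1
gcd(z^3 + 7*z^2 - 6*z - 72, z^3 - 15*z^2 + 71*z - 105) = z - 3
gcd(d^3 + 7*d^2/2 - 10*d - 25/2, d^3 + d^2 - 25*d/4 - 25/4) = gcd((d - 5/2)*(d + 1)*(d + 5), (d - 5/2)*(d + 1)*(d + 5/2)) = d^2 - 3*d/2 - 5/2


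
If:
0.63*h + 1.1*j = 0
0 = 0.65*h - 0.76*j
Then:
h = 0.00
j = 0.00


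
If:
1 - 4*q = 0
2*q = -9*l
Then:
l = -1/18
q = 1/4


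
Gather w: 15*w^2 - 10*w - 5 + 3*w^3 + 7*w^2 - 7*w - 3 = 3*w^3 + 22*w^2 - 17*w - 8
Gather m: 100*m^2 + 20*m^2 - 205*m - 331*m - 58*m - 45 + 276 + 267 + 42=120*m^2 - 594*m + 540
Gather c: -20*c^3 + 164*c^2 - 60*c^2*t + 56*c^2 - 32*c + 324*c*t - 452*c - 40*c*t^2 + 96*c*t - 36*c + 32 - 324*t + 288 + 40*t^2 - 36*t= -20*c^3 + c^2*(220 - 60*t) + c*(-40*t^2 + 420*t - 520) + 40*t^2 - 360*t + 320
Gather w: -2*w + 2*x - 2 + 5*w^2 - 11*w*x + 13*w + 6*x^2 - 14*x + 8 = 5*w^2 + w*(11 - 11*x) + 6*x^2 - 12*x + 6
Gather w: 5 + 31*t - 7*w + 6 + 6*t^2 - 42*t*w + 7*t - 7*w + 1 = 6*t^2 + 38*t + w*(-42*t - 14) + 12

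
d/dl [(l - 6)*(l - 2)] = 2*l - 8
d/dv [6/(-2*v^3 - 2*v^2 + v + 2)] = 6*(6*v^2 + 4*v - 1)/(2*v^3 + 2*v^2 - v - 2)^2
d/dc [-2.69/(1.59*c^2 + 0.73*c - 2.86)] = (8.5542*c + 1.9637)/(1.59*c^2 + 0.73*c - 2.86)^2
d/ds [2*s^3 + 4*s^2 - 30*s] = 6*s^2 + 8*s - 30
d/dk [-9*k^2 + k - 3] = 1 - 18*k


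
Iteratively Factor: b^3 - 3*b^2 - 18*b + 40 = (b + 4)*(b^2 - 7*b + 10) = (b - 5)*(b + 4)*(b - 2)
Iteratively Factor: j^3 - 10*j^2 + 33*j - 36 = (j - 4)*(j^2 - 6*j + 9) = (j - 4)*(j - 3)*(j - 3)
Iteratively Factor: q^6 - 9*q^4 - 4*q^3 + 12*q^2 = (q - 1)*(q^5 + q^4 - 8*q^3 - 12*q^2) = q*(q - 1)*(q^4 + q^3 - 8*q^2 - 12*q) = q*(q - 3)*(q - 1)*(q^3 + 4*q^2 + 4*q) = q*(q - 3)*(q - 1)*(q + 2)*(q^2 + 2*q) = q^2*(q - 3)*(q - 1)*(q + 2)*(q + 2)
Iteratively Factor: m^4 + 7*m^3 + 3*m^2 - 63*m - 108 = (m + 3)*(m^3 + 4*m^2 - 9*m - 36) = (m - 3)*(m + 3)*(m^2 + 7*m + 12) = (m - 3)*(m + 3)^2*(m + 4)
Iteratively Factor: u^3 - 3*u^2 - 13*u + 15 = (u + 3)*(u^2 - 6*u + 5) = (u - 5)*(u + 3)*(u - 1)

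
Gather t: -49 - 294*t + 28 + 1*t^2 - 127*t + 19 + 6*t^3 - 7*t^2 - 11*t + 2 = 6*t^3 - 6*t^2 - 432*t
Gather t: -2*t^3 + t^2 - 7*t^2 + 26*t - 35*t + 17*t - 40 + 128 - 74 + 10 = -2*t^3 - 6*t^2 + 8*t + 24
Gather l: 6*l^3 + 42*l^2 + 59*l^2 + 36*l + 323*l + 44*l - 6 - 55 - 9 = 6*l^3 + 101*l^2 + 403*l - 70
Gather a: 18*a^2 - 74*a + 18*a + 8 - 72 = 18*a^2 - 56*a - 64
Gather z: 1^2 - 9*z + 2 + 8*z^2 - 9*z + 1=8*z^2 - 18*z + 4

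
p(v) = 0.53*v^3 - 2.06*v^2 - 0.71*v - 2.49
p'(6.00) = 31.81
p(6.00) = 33.57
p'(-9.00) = 165.16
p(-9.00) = -549.33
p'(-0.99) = 4.93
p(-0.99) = -4.32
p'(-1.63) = 10.23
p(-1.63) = -9.10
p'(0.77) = -2.94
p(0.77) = -4.02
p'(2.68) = -0.33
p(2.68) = -8.99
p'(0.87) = -3.09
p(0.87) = -4.32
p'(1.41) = -3.36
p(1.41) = -6.10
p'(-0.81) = 3.67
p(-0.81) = -3.55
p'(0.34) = -1.93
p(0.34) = -2.95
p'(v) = 1.59*v^2 - 4.12*v - 0.71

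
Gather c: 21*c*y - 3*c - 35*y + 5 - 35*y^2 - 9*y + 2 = c*(21*y - 3) - 35*y^2 - 44*y + 7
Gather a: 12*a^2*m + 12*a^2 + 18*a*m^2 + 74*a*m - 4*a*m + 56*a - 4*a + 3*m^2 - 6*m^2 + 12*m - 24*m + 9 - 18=a^2*(12*m + 12) + a*(18*m^2 + 70*m + 52) - 3*m^2 - 12*m - 9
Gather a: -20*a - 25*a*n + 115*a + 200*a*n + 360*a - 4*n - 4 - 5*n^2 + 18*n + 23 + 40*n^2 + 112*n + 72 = a*(175*n + 455) + 35*n^2 + 126*n + 91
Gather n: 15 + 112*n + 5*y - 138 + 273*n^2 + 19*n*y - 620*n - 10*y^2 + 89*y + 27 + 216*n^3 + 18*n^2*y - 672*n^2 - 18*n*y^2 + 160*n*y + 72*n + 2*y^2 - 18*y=216*n^3 + n^2*(18*y - 399) + n*(-18*y^2 + 179*y - 436) - 8*y^2 + 76*y - 96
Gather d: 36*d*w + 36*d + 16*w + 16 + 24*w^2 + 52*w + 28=d*(36*w + 36) + 24*w^2 + 68*w + 44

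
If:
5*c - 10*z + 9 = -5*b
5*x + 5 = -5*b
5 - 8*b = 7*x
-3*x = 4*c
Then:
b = 12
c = 39/4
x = -13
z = 471/40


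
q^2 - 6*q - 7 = (q - 7)*(q + 1)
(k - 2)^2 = k^2 - 4*k + 4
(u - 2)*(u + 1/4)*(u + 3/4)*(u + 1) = u^4 - 45*u^2/16 - 35*u/16 - 3/8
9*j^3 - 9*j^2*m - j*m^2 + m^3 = (-3*j + m)*(-j + m)*(3*j + m)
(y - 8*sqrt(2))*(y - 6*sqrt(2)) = y^2 - 14*sqrt(2)*y + 96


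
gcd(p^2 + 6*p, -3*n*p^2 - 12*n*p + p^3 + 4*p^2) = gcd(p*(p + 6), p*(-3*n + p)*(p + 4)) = p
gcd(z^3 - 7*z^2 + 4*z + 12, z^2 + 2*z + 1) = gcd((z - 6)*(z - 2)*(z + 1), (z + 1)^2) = z + 1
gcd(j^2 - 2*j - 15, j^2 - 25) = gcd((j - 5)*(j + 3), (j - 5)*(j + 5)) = j - 5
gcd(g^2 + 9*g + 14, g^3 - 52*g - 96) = g + 2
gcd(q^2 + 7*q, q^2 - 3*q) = q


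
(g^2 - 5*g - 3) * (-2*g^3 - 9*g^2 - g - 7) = -2*g^5 + g^4 + 50*g^3 + 25*g^2 + 38*g + 21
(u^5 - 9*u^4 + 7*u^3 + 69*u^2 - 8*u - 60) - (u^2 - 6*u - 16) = u^5 - 9*u^4 + 7*u^3 + 68*u^2 - 2*u - 44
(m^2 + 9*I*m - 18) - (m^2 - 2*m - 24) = 2*m + 9*I*m + 6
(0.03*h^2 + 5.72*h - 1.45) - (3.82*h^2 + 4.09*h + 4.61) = -3.79*h^2 + 1.63*h - 6.06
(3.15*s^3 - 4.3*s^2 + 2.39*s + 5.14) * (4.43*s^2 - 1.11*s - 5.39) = 13.9545*s^5 - 22.5455*s^4 - 1.6178*s^3 + 43.2943*s^2 - 18.5875*s - 27.7046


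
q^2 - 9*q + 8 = (q - 8)*(q - 1)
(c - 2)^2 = c^2 - 4*c + 4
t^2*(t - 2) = t^3 - 2*t^2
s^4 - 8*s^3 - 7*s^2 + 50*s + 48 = (s - 8)*(s - 3)*(s + 1)*(s + 2)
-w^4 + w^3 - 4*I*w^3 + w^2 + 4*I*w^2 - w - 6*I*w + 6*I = (w + 2*I)*(w + 3*I)*(I*w + 1)*(I*w - I)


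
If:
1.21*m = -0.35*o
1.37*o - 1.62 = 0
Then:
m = -0.34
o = 1.18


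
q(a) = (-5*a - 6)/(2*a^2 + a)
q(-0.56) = -47.62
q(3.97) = -0.73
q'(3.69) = 0.24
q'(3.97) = 0.21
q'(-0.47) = -3861.73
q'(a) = (-5*a - 6)*(-4*a - 1)/(2*a^2 + a)^2 - 5/(2*a^2 + a)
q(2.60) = -1.18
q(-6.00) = 0.36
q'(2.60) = 0.52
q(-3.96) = 0.50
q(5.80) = -0.48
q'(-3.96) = 0.09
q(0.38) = -11.81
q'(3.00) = 0.38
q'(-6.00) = 0.05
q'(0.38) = 37.03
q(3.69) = -0.79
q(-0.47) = 129.43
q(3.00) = -1.00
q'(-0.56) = -953.09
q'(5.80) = 0.09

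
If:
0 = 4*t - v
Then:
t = v/4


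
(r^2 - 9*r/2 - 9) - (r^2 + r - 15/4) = -11*r/2 - 21/4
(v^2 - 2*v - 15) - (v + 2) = v^2 - 3*v - 17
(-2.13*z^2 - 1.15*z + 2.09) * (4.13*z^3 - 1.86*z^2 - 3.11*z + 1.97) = -8.7969*z^5 - 0.787699999999999*z^4 + 17.395*z^3 - 4.507*z^2 - 8.7654*z + 4.1173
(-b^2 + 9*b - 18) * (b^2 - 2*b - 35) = -b^4 + 11*b^3 - b^2 - 279*b + 630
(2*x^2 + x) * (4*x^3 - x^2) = 8*x^5 + 2*x^4 - x^3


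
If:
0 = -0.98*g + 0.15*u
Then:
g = 0.153061224489796*u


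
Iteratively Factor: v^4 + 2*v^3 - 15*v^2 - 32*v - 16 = (v + 1)*(v^3 + v^2 - 16*v - 16) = (v + 1)*(v + 4)*(v^2 - 3*v - 4) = (v - 4)*(v + 1)*(v + 4)*(v + 1)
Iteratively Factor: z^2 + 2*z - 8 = (z - 2)*(z + 4)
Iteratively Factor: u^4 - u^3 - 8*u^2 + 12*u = (u)*(u^3 - u^2 - 8*u + 12) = u*(u - 2)*(u^2 + u - 6) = u*(u - 2)^2*(u + 3)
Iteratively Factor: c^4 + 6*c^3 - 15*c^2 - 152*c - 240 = (c + 4)*(c^3 + 2*c^2 - 23*c - 60) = (c - 5)*(c + 4)*(c^2 + 7*c + 12) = (c - 5)*(c + 4)^2*(c + 3)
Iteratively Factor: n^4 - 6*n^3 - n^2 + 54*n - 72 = (n - 3)*(n^3 - 3*n^2 - 10*n + 24) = (n - 4)*(n - 3)*(n^2 + n - 6) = (n - 4)*(n - 3)*(n + 3)*(n - 2)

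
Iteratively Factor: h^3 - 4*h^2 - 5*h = (h + 1)*(h^2 - 5*h) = (h - 5)*(h + 1)*(h)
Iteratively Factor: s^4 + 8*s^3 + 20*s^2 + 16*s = (s + 2)*(s^3 + 6*s^2 + 8*s) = (s + 2)*(s + 4)*(s^2 + 2*s) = (s + 2)^2*(s + 4)*(s)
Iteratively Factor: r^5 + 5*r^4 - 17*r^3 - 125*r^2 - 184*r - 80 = (r + 4)*(r^4 + r^3 - 21*r^2 - 41*r - 20) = (r - 5)*(r + 4)*(r^3 + 6*r^2 + 9*r + 4) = (r - 5)*(r + 1)*(r + 4)*(r^2 + 5*r + 4) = (r - 5)*(r + 1)^2*(r + 4)*(r + 4)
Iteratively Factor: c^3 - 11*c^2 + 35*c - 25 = (c - 1)*(c^2 - 10*c + 25) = (c - 5)*(c - 1)*(c - 5)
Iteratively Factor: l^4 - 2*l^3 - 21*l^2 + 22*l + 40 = (l + 4)*(l^3 - 6*l^2 + 3*l + 10) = (l - 2)*(l + 4)*(l^2 - 4*l - 5) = (l - 5)*(l - 2)*(l + 4)*(l + 1)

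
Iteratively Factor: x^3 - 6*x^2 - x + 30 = (x - 3)*(x^2 - 3*x - 10) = (x - 3)*(x + 2)*(x - 5)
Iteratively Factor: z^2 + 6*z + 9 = (z + 3)*(z + 3)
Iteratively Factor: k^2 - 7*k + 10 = (k - 2)*(k - 5)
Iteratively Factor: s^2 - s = (s)*(s - 1)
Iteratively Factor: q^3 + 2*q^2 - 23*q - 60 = (q + 3)*(q^2 - q - 20) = (q + 3)*(q + 4)*(q - 5)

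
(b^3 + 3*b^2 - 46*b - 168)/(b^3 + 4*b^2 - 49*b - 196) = (b + 6)/(b + 7)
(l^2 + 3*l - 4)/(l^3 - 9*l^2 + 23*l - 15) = (l + 4)/(l^2 - 8*l + 15)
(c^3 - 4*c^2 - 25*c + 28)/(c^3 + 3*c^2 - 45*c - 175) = (c^2 + 3*c - 4)/(c^2 + 10*c + 25)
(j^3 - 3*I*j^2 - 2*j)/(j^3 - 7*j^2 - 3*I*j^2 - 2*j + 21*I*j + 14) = j/(j - 7)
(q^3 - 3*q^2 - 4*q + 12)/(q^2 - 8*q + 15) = (q^2 - 4)/(q - 5)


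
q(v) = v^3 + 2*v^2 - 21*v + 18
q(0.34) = 11.13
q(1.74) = -7.22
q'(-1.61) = -19.66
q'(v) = 3*v^2 + 4*v - 21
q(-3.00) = 72.00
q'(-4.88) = 30.92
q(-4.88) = 51.89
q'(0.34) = -19.29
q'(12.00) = 459.00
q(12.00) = 1782.00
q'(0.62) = -17.37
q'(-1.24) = -21.35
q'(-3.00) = -6.00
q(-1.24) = 45.21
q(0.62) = 5.99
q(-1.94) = 58.97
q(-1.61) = 52.82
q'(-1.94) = -17.47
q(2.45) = -6.74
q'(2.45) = 6.81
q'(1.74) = -4.96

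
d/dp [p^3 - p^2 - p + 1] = 3*p^2 - 2*p - 1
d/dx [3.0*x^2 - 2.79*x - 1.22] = 6.0*x - 2.79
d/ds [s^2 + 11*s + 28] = 2*s + 11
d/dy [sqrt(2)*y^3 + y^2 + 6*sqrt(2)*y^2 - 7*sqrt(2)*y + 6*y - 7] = 3*sqrt(2)*y^2 + 2*y + 12*sqrt(2)*y - 7*sqrt(2) + 6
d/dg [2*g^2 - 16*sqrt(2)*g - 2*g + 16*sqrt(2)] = 4*g - 16*sqrt(2) - 2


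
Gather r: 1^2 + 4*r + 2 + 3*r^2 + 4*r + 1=3*r^2 + 8*r + 4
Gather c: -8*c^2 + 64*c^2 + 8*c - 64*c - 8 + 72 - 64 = 56*c^2 - 56*c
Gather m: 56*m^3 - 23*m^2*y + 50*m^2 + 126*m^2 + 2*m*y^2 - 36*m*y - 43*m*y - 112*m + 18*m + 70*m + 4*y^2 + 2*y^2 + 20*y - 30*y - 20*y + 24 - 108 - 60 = 56*m^3 + m^2*(176 - 23*y) + m*(2*y^2 - 79*y - 24) + 6*y^2 - 30*y - 144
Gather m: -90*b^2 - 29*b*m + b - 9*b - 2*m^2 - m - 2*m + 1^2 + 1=-90*b^2 - 8*b - 2*m^2 + m*(-29*b - 3) + 2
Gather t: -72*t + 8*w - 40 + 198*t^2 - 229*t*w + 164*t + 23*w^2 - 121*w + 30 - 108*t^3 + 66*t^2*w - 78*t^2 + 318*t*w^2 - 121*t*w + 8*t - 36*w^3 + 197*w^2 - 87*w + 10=-108*t^3 + t^2*(66*w + 120) + t*(318*w^2 - 350*w + 100) - 36*w^3 + 220*w^2 - 200*w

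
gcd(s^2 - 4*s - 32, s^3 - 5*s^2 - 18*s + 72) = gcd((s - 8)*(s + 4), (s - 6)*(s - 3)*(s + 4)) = s + 4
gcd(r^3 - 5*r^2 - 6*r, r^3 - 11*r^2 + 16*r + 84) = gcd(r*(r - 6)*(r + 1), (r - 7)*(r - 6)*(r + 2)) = r - 6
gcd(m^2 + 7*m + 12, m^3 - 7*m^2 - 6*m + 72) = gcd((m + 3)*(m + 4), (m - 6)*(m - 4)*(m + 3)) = m + 3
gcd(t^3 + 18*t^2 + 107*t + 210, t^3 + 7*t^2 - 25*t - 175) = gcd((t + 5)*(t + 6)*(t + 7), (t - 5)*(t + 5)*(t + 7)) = t^2 + 12*t + 35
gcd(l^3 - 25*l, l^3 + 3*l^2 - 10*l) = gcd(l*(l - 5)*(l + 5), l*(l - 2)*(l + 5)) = l^2 + 5*l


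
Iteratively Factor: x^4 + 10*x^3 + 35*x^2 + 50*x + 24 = (x + 4)*(x^3 + 6*x^2 + 11*x + 6) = (x + 1)*(x + 4)*(x^2 + 5*x + 6) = (x + 1)*(x + 3)*(x + 4)*(x + 2)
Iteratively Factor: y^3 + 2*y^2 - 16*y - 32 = (y - 4)*(y^2 + 6*y + 8) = (y - 4)*(y + 4)*(y + 2)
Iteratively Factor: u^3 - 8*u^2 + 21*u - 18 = (u - 2)*(u^2 - 6*u + 9) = (u - 3)*(u - 2)*(u - 3)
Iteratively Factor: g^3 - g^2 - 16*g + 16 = (g - 4)*(g^2 + 3*g - 4) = (g - 4)*(g + 4)*(g - 1)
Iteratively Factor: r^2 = (r)*(r)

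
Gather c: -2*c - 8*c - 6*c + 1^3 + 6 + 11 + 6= 24 - 16*c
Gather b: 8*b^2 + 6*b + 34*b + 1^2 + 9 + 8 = 8*b^2 + 40*b + 18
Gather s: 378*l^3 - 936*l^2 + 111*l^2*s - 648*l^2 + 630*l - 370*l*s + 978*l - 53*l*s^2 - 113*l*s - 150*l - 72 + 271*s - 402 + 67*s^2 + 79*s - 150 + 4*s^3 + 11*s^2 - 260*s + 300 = 378*l^3 - 1584*l^2 + 1458*l + 4*s^3 + s^2*(78 - 53*l) + s*(111*l^2 - 483*l + 90) - 324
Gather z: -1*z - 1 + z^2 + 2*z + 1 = z^2 + z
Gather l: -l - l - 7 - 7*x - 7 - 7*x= -2*l - 14*x - 14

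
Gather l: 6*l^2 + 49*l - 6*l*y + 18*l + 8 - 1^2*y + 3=6*l^2 + l*(67 - 6*y) - y + 11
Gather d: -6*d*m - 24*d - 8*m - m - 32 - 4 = d*(-6*m - 24) - 9*m - 36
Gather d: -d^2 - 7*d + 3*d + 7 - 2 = -d^2 - 4*d + 5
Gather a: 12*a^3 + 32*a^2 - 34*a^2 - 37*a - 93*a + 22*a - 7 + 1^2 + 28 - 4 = 12*a^3 - 2*a^2 - 108*a + 18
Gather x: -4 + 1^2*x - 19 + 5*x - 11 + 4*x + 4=10*x - 30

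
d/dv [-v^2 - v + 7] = -2*v - 1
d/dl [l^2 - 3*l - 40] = 2*l - 3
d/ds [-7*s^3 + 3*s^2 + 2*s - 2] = -21*s^2 + 6*s + 2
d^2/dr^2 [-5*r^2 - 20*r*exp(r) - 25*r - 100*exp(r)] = -20*r*exp(r) - 140*exp(r) - 10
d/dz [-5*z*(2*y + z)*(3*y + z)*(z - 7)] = -60*y^2*z + 210*y^2 - 75*y*z^2 + 350*y*z - 20*z^3 + 105*z^2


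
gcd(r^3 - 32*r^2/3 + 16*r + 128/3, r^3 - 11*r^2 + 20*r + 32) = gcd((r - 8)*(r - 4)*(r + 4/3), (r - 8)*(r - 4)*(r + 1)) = r^2 - 12*r + 32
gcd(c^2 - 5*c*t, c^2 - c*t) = c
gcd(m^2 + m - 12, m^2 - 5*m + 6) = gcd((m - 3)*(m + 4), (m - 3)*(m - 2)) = m - 3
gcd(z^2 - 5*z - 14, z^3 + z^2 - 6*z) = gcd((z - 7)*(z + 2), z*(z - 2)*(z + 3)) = 1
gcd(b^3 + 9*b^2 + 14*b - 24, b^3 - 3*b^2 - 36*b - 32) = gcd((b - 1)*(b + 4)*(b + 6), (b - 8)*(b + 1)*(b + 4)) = b + 4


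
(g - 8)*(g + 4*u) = g^2 + 4*g*u - 8*g - 32*u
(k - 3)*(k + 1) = k^2 - 2*k - 3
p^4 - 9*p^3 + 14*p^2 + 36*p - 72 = (p - 6)*(p - 3)*(p - 2)*(p + 2)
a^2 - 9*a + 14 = (a - 7)*(a - 2)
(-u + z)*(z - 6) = -u*z + 6*u + z^2 - 6*z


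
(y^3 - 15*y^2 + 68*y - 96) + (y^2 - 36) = y^3 - 14*y^2 + 68*y - 132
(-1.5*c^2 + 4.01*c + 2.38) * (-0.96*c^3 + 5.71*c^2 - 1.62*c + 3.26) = 1.44*c^5 - 12.4146*c^4 + 23.0423*c^3 + 2.2036*c^2 + 9.217*c + 7.7588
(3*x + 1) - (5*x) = 1 - 2*x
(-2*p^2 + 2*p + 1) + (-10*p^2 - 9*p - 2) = -12*p^2 - 7*p - 1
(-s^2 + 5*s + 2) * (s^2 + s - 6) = -s^4 + 4*s^3 + 13*s^2 - 28*s - 12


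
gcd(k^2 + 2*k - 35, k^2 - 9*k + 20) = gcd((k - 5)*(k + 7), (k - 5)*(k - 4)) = k - 5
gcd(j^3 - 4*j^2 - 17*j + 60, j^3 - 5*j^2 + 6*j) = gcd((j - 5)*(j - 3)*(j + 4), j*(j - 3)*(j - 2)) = j - 3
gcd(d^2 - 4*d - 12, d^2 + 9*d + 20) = 1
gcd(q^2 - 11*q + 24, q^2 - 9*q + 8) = q - 8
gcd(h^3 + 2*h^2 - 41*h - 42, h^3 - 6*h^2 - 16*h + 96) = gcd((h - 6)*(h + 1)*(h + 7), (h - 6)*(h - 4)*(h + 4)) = h - 6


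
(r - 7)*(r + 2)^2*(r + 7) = r^4 + 4*r^3 - 45*r^2 - 196*r - 196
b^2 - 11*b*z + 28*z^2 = (b - 7*z)*(b - 4*z)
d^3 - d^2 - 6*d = d*(d - 3)*(d + 2)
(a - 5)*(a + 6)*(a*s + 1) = a^3*s + a^2*s + a^2 - 30*a*s + a - 30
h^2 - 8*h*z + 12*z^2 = (h - 6*z)*(h - 2*z)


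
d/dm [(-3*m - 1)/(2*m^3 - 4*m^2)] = (6*m^2 - 3*m - 4)/(2*m^3*(m^2 - 4*m + 4))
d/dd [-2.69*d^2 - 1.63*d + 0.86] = -5.38*d - 1.63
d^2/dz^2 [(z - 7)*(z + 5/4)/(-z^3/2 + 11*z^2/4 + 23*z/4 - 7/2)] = 2*(-16*z^3 - 60*z^2 - 138*z - 89)/(8*z^6 + 36*z^5 + 30*z^4 - 45*z^3 - 30*z^2 + 36*z - 8)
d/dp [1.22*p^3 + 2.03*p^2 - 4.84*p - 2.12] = 3.66*p^2 + 4.06*p - 4.84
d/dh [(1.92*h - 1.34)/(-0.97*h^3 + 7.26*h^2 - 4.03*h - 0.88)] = (3.7248*h^3 - 17.8386*h^2 + 19.4568*h - 7.0898)/(0.9409*h^6 - 14.0844*h^5 + 60.5258*h^4 - 56.8084*h^3 + 3.4633*h^2 + 7.0928*h + 0.7744)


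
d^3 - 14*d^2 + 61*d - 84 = (d - 7)*(d - 4)*(d - 3)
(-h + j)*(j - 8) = -h*j + 8*h + j^2 - 8*j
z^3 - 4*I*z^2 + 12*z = z*(z - 6*I)*(z + 2*I)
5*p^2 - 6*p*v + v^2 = (-5*p + v)*(-p + v)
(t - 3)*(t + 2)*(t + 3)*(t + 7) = t^4 + 9*t^3 + 5*t^2 - 81*t - 126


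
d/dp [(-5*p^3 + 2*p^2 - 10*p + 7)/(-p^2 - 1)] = 5*(p^4 + p^2 + 2*p + 2)/(p^4 + 2*p^2 + 1)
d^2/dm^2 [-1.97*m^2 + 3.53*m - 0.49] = -3.94000000000000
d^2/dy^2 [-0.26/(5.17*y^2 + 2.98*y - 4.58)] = (13.899028*y^2 + 8.011432*y - 0.26*(10.34*y + 2.98)*(20.68*y + 5.96) - 12.312872)/(5.17*y^2 + 2.98*y - 4.58)^3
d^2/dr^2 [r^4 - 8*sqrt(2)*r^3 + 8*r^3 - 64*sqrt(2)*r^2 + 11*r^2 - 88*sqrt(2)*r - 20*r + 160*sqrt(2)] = 12*r^2 - 48*sqrt(2)*r + 48*r - 128*sqrt(2) + 22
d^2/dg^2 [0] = 0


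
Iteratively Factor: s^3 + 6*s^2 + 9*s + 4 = (s + 1)*(s^2 + 5*s + 4) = (s + 1)^2*(s + 4)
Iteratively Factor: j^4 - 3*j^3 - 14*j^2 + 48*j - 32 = (j - 4)*(j^3 + j^2 - 10*j + 8) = (j - 4)*(j + 4)*(j^2 - 3*j + 2) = (j - 4)*(j - 1)*(j + 4)*(j - 2)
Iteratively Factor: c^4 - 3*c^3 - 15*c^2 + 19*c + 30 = (c - 5)*(c^3 + 2*c^2 - 5*c - 6) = (c - 5)*(c - 2)*(c^2 + 4*c + 3) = (c - 5)*(c - 2)*(c + 1)*(c + 3)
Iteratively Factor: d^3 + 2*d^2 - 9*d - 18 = (d - 3)*(d^2 + 5*d + 6) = (d - 3)*(d + 3)*(d + 2)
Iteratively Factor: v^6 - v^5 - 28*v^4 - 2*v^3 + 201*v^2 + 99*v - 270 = (v + 2)*(v^5 - 3*v^4 - 22*v^3 + 42*v^2 + 117*v - 135) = (v - 3)*(v + 2)*(v^4 - 22*v^2 - 24*v + 45) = (v - 3)*(v - 1)*(v + 2)*(v^3 + v^2 - 21*v - 45) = (v - 5)*(v - 3)*(v - 1)*(v + 2)*(v^2 + 6*v + 9) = (v - 5)*(v - 3)*(v - 1)*(v + 2)*(v + 3)*(v + 3)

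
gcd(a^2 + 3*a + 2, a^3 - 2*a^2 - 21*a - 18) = a + 1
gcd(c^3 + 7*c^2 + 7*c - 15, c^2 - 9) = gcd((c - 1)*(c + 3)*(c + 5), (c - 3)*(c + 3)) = c + 3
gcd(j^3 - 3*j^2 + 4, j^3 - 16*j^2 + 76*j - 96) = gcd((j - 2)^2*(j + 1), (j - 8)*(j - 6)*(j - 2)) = j - 2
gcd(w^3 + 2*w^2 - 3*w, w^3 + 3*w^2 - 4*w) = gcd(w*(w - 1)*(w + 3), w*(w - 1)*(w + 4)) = w^2 - w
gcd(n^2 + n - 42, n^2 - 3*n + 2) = 1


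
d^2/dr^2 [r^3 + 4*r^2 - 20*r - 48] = 6*r + 8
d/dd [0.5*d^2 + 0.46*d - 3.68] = 1.0*d + 0.46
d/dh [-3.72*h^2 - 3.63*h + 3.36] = -7.44*h - 3.63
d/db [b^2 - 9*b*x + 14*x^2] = 2*b - 9*x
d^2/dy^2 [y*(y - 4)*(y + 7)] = 6*y + 6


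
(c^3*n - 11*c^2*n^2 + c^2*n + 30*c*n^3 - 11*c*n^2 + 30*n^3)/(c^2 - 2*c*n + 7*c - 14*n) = n*(c^3 - 11*c^2*n + c^2 + 30*c*n^2 - 11*c*n + 30*n^2)/(c^2 - 2*c*n + 7*c - 14*n)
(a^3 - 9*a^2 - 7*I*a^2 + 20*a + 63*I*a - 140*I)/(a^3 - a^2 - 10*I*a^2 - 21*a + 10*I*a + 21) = (a^2 - 9*a + 20)/(a^2 - a*(1 + 3*I) + 3*I)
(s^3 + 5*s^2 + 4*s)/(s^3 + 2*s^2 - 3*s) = (s^2 + 5*s + 4)/(s^2 + 2*s - 3)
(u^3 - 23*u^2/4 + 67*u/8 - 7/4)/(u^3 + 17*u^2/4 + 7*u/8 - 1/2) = (2*u^2 - 11*u + 14)/(2*u^2 + 9*u + 4)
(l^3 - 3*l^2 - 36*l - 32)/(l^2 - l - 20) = (l^2 - 7*l - 8)/(l - 5)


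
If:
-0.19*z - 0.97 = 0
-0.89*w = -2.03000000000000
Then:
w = 2.28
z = -5.11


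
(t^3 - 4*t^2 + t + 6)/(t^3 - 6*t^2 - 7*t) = (t^2 - 5*t + 6)/(t*(t - 7))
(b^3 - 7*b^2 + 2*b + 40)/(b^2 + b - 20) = (b^2 - 3*b - 10)/(b + 5)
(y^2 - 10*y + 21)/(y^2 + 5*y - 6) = (y^2 - 10*y + 21)/(y^2 + 5*y - 6)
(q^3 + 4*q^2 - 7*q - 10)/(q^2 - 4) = (q^2 + 6*q + 5)/(q + 2)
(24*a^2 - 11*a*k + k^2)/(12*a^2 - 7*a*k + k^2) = (8*a - k)/(4*a - k)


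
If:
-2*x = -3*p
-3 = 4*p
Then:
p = -3/4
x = -9/8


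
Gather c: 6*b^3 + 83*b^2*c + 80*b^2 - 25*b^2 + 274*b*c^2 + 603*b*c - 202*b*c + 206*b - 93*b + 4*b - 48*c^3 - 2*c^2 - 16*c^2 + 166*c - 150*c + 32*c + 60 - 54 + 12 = 6*b^3 + 55*b^2 + 117*b - 48*c^3 + c^2*(274*b - 18) + c*(83*b^2 + 401*b + 48) + 18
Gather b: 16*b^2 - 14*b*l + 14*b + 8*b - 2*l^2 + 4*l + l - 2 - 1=16*b^2 + b*(22 - 14*l) - 2*l^2 + 5*l - 3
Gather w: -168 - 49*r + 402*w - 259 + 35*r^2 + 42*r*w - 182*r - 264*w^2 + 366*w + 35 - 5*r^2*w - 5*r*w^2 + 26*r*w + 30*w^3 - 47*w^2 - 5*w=35*r^2 - 231*r + 30*w^3 + w^2*(-5*r - 311) + w*(-5*r^2 + 68*r + 763) - 392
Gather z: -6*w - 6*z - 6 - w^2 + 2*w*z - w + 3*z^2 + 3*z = -w^2 - 7*w + 3*z^2 + z*(2*w - 3) - 6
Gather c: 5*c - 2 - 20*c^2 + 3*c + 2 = -20*c^2 + 8*c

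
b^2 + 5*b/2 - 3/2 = (b - 1/2)*(b + 3)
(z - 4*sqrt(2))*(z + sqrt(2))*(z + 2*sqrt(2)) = z^3 - sqrt(2)*z^2 - 20*z - 16*sqrt(2)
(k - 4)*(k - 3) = k^2 - 7*k + 12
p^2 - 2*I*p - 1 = (p - I)^2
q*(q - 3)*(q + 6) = q^3 + 3*q^2 - 18*q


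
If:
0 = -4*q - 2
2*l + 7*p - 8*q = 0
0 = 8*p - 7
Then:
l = -81/16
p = 7/8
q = -1/2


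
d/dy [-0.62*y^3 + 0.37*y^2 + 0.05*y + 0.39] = -1.86*y^2 + 0.74*y + 0.05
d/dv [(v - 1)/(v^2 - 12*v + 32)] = (v^2 - 12*v - 2*(v - 6)*(v - 1) + 32)/(v^2 - 12*v + 32)^2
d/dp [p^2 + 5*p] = 2*p + 5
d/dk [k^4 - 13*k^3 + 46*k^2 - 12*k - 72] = 4*k^3 - 39*k^2 + 92*k - 12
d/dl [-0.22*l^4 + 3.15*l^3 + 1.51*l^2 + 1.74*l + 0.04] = -0.88*l^3 + 9.45*l^2 + 3.02*l + 1.74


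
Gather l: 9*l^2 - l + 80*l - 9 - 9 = 9*l^2 + 79*l - 18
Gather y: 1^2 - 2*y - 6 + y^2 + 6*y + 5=y^2 + 4*y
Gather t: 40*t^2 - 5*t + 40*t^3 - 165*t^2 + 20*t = 40*t^3 - 125*t^2 + 15*t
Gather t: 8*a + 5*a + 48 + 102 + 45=13*a + 195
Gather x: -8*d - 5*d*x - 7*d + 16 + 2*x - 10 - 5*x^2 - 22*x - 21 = -15*d - 5*x^2 + x*(-5*d - 20) - 15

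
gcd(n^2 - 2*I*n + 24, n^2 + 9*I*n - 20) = n + 4*I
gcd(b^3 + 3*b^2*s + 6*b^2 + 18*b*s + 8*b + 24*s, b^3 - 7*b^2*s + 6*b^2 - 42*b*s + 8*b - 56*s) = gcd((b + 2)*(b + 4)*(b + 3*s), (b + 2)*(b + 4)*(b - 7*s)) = b^2 + 6*b + 8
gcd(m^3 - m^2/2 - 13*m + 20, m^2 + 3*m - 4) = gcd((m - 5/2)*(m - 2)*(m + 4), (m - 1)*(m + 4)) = m + 4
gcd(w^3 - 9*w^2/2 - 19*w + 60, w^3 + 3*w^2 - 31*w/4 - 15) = w^2 + 3*w/2 - 10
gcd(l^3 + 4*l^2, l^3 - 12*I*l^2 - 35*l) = l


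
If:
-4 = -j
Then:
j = 4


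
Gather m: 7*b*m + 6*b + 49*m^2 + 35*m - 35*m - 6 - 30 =7*b*m + 6*b + 49*m^2 - 36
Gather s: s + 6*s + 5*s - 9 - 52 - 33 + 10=12*s - 84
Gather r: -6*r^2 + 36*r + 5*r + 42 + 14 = -6*r^2 + 41*r + 56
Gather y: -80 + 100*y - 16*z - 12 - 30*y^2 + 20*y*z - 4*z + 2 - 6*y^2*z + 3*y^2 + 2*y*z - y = y^2*(-6*z - 27) + y*(22*z + 99) - 20*z - 90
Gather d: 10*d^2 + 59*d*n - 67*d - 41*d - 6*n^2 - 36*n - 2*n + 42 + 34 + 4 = 10*d^2 + d*(59*n - 108) - 6*n^2 - 38*n + 80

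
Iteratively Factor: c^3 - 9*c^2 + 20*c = (c - 5)*(c^2 - 4*c) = (c - 5)*(c - 4)*(c)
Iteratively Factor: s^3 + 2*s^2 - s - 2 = (s - 1)*(s^2 + 3*s + 2) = (s - 1)*(s + 1)*(s + 2)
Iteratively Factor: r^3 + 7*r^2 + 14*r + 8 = (r + 4)*(r^2 + 3*r + 2) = (r + 1)*(r + 4)*(r + 2)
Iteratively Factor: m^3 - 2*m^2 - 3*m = (m - 3)*(m^2 + m) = (m - 3)*(m + 1)*(m)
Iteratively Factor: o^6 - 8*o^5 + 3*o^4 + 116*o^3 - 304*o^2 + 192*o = (o)*(o^5 - 8*o^4 + 3*o^3 + 116*o^2 - 304*o + 192) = o*(o + 4)*(o^4 - 12*o^3 + 51*o^2 - 88*o + 48) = o*(o - 3)*(o + 4)*(o^3 - 9*o^2 + 24*o - 16) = o*(o - 3)*(o - 1)*(o + 4)*(o^2 - 8*o + 16) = o*(o - 4)*(o - 3)*(o - 1)*(o + 4)*(o - 4)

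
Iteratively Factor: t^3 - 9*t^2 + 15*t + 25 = (t - 5)*(t^2 - 4*t - 5) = (t - 5)*(t + 1)*(t - 5)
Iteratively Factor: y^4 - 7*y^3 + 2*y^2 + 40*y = (y + 2)*(y^3 - 9*y^2 + 20*y) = (y - 4)*(y + 2)*(y^2 - 5*y) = (y - 5)*(y - 4)*(y + 2)*(y)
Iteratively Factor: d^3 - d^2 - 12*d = (d)*(d^2 - d - 12) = d*(d + 3)*(d - 4)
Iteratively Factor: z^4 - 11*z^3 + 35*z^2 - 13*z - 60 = (z + 1)*(z^3 - 12*z^2 + 47*z - 60) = (z - 5)*(z + 1)*(z^2 - 7*z + 12) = (z - 5)*(z - 4)*(z + 1)*(z - 3)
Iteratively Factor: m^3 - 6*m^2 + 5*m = (m)*(m^2 - 6*m + 5) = m*(m - 1)*(m - 5)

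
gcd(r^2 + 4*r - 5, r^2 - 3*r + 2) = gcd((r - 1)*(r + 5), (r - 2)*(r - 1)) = r - 1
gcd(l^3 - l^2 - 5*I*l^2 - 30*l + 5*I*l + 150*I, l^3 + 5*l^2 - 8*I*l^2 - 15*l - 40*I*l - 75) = l^2 + l*(5 - 5*I) - 25*I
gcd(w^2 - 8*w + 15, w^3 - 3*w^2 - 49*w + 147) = w - 3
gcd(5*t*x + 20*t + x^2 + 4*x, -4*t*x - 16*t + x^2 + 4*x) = x + 4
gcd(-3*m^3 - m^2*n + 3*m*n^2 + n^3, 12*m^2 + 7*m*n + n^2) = 3*m + n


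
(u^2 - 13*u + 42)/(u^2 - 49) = (u - 6)/(u + 7)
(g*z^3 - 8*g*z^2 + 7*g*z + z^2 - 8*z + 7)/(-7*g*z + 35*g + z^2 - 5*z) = (-g*z^3 + 8*g*z^2 - 7*g*z - z^2 + 8*z - 7)/(7*g*z - 35*g - z^2 + 5*z)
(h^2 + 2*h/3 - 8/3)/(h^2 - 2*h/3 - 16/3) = (3*h - 4)/(3*h - 8)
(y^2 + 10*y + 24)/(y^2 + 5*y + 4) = (y + 6)/(y + 1)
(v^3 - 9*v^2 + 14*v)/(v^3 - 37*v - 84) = v*(v - 2)/(v^2 + 7*v + 12)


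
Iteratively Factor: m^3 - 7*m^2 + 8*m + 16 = (m - 4)*(m^2 - 3*m - 4) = (m - 4)^2*(m + 1)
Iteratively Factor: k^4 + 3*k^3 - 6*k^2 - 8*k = (k)*(k^3 + 3*k^2 - 6*k - 8) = k*(k + 4)*(k^2 - k - 2) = k*(k - 2)*(k + 4)*(k + 1)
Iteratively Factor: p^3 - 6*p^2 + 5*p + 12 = (p - 3)*(p^2 - 3*p - 4) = (p - 4)*(p - 3)*(p + 1)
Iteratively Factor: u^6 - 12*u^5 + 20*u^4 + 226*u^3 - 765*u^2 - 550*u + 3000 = (u - 5)*(u^5 - 7*u^4 - 15*u^3 + 151*u^2 - 10*u - 600) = (u - 5)*(u + 2)*(u^4 - 9*u^3 + 3*u^2 + 145*u - 300) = (u - 5)*(u - 3)*(u + 2)*(u^3 - 6*u^2 - 15*u + 100) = (u - 5)^2*(u - 3)*(u + 2)*(u^2 - u - 20) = (u - 5)^2*(u - 3)*(u + 2)*(u + 4)*(u - 5)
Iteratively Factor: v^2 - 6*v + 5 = (v - 5)*(v - 1)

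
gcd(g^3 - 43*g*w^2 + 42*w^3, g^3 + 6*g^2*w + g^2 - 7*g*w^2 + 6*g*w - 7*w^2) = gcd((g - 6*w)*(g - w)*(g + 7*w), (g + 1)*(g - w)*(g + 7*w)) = -g^2 - 6*g*w + 7*w^2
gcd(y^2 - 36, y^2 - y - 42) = y + 6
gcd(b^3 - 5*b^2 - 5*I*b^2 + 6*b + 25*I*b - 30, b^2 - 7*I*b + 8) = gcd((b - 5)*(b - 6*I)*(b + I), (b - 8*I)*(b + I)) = b + I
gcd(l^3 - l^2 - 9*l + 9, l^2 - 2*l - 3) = l - 3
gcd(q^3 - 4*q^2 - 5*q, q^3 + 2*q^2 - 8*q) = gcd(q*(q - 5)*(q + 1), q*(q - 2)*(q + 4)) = q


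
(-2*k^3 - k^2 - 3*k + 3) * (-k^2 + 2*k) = 2*k^5 - 3*k^4 + k^3 - 9*k^2 + 6*k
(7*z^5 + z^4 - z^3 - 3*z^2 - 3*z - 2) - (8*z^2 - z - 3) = 7*z^5 + z^4 - z^3 - 11*z^2 - 2*z + 1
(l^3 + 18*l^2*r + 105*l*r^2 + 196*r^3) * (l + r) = l^4 + 19*l^3*r + 123*l^2*r^2 + 301*l*r^3 + 196*r^4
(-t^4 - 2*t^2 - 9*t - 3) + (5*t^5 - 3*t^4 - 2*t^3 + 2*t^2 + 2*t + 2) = 5*t^5 - 4*t^4 - 2*t^3 - 7*t - 1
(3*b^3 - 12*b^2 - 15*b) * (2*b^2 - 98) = 6*b^5 - 24*b^4 - 324*b^3 + 1176*b^2 + 1470*b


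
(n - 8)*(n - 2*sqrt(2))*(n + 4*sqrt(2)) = n^3 - 8*n^2 + 2*sqrt(2)*n^2 - 16*sqrt(2)*n - 16*n + 128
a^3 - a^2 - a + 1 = (a - 1)^2*(a + 1)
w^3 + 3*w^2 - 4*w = w*(w - 1)*(w + 4)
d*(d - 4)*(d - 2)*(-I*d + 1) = -I*d^4 + d^3 + 6*I*d^3 - 6*d^2 - 8*I*d^2 + 8*d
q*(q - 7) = q^2 - 7*q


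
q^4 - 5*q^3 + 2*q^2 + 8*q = q*(q - 4)*(q - 2)*(q + 1)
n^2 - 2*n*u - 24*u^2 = (n - 6*u)*(n + 4*u)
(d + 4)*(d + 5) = d^2 + 9*d + 20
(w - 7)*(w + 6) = w^2 - w - 42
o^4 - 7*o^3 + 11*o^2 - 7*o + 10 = (o - 5)*(o - 2)*(o - I)*(o + I)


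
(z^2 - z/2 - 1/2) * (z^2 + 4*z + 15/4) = z^4 + 7*z^3/2 + 5*z^2/4 - 31*z/8 - 15/8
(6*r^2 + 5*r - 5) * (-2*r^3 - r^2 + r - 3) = -12*r^5 - 16*r^4 + 11*r^3 - 8*r^2 - 20*r + 15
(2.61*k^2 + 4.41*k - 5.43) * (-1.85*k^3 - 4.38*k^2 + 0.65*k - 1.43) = -4.8285*k^5 - 19.5903*k^4 - 7.5738*k^3 + 22.9176*k^2 - 9.8358*k + 7.7649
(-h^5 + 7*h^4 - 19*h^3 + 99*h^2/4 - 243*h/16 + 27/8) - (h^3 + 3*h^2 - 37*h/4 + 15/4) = -h^5 + 7*h^4 - 20*h^3 + 87*h^2/4 - 95*h/16 - 3/8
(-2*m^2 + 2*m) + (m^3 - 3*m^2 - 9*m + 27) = m^3 - 5*m^2 - 7*m + 27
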